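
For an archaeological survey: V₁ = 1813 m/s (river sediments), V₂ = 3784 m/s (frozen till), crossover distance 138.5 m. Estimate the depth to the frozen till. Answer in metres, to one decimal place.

41.1 m

h = (x_cross/2)·√((V₂−V₁)/(V₂+V₁)).
(V₂−V₁)/(V₂+V₁) = (3784−1813)/(3784+1813) = 0.3522; √ = 0.5934.
h = (138.5/2)·0.5934 = 41.09 m.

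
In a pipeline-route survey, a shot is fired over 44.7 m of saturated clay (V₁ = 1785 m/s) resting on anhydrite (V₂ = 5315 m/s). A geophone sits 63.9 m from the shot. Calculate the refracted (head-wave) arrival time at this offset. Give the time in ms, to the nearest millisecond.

t = x/V₂ + 2h·√(V₂²−V₁²)/(V₁V₂).
√(V₂²−V₁²) = √(5315²−1785²) = 5006.3 m/s; delay term = 2·44.7·5006.3/(1785·5315) = 0.04718 s.
t = 63.9/5315 + 0.04718 = 0.05920 s.

59 ms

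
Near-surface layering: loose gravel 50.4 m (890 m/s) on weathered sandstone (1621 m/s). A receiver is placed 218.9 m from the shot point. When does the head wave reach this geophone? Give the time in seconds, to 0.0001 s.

θ_c = arcsin(V₁/V₂) = arcsin(890/1621) = 33.30°, cos θ_c = 0.8358.
Intercept time tᵢ = 2h cos θ_c / V₁ = 2·50.4·0.8358/890 = 0.09466 s.
t = x/V₂ + tᵢ = 218.9/1621 + 0.09466 = 0.22970 s.

0.2297 s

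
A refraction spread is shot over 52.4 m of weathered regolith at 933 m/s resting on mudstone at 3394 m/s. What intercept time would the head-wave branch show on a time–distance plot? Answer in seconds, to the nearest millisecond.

tᵢ = 2h·√(V₂²−V₁²)/(V₁V₂).
√(V₂²−V₁²) = √(3394²−933²) = 3263.2 m/s.
tᵢ = 2·52.4·3263.2/(933·3394) = 0.10800 s.

0.108 s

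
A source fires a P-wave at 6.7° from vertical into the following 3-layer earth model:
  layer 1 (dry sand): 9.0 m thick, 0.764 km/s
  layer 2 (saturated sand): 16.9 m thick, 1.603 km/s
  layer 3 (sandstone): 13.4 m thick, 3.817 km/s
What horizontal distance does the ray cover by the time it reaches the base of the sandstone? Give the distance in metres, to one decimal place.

Apply Snell's law at each interface; in layer i the horizontal offset is hᵢ·tan θᵢ.
Layer 1: θ = 6.70°; offset = 9.0·tan 6.70° = 1.057 m.
Layer 2: sin θ = 1.603·sin 6.7°/0.764 = 0.2448, θ = 14.17°; offset = 16.9·tan 14.17° = 4.267 m.
Layer 3: sin θ = 3.817·sin 6.7°/0.764 = 0.5829, θ = 35.65°; offset = 13.4·tan 35.65° = 9.613 m.
Σ offsets = 14.937 m.

14.9 m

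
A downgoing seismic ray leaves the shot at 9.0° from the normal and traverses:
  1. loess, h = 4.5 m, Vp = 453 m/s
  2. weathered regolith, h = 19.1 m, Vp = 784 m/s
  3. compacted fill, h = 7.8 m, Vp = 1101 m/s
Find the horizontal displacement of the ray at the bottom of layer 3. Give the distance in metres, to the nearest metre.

9 m

Ray parameter p = sin 9.0° / 453 m/s = 3.4533e-04 s/m.
Layer 1: θ = 9.00°; offset = 4.5·tan 9.00° = 0.713 m.
Layer 2: sin θ = p·784 = 0.2707 → θ = 15.71°; offset = 19.1·tan 15.71° = 5.372 m.
Layer 3: sin θ = p·1101 = 0.3802 → θ = 22.35°; offset = 7.8·tan 22.35° = 3.206 m.
Σ offsets = 9.291 m.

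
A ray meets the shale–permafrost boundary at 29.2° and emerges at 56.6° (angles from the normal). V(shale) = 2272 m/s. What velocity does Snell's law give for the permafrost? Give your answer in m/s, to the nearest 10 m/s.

3890 m/s

Snell's law: sin 29.2°/V₁ = sin 56.6°/V₂.
V₂ = V₁·sin 56.6°/sin 29.2° = 2272 × 1.7112 = 3887.95 m/s.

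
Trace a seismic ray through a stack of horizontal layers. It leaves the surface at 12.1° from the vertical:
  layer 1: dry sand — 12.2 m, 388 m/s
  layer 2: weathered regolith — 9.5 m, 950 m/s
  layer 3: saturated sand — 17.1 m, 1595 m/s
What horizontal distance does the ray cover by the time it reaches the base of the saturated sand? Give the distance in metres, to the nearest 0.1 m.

Apply Snell's law at each interface; in layer i the horizontal offset is hᵢ·tan θᵢ.
Layer 1: θ = 12.10°; offset = 12.2·tan 12.10° = 2.615 m.
Layer 2: sin θ = 950·sin 12.1°/388 = 0.5132, θ = 30.88°; offset = 9.5·tan 30.88° = 5.681 m.
Layer 3: sin θ = 1595·sin 12.1°/388 = 0.8617, θ = 59.51°; offset = 17.1·tan 59.51° = 29.040 m.
Total horizontal offset = 37.337 m.

37.3 m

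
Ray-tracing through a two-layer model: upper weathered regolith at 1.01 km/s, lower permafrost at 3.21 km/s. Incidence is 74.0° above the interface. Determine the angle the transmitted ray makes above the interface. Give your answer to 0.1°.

Convert to the normal: θ₁ = 90° − 74.0° = 16.0°.
Snell's law: sin θ₂ = (V₂/V₁)·sin θ₁ = (3.21/1.01)·sin 16.0° = 0.8760.
θ₂ = sin⁻¹(0.8760) = 61.17° (from vertical).
From the interface: 90° − 61.17° = 28.83°.

28.8°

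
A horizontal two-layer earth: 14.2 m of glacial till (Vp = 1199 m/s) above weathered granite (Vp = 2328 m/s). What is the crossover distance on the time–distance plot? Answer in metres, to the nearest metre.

50 m

θ_c = arcsin(1199/2328) = 31.00°, so cos θ_c = 0.8572 and tᵢ = 2h cos θ_c/V₁ = 0.0203 s.
At crossover x/V₁ = x/V₂ + tᵢ ⇒ x = tᵢ/(1/V₁ − 1/V₂) = 0.02030/(8.3403e-04 − 4.2955e-04) = 50.20 m.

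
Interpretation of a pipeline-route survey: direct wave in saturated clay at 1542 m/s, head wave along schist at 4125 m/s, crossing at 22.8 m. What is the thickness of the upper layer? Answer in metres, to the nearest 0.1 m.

x_cross = 2h·√((V₂+V₁)/(V₂−V₁)) → h = x_cross / (2·√((V₂+V₁)/(V₂−V₁))).
√((V₂+V₁)/(V₂−V₁)) = √((4125+1542)/(4125−1542)) = 1.4812.
h = 22.8 / (2·1.4812) = 7.70 m.

7.7 m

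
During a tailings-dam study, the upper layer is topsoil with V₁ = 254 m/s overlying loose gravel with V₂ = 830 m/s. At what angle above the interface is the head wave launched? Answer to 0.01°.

At critical incidence the refracted ray runs along the interface (θ₂ = 90°), so sin θ_c = V₁/V₂.
θ_c = arcsin(254/830) = arcsin 0.3060 = 17.82°.
Measured from the interface: 90° − 17.82° = 72.18°.

72.18°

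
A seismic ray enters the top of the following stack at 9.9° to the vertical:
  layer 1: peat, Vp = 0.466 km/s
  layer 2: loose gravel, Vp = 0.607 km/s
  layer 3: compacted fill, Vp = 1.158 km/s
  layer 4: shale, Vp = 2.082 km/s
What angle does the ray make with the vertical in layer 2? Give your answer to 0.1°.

12.9°

Snell's law across each interface conserves sin θ / V, so sin θ_2 = V_2·sin θ₁/V₁.
sin θ_2 = 0.607 × sin 9.9° / 0.466 = 0.2240.
θ_2 = 12.94° from the vertical.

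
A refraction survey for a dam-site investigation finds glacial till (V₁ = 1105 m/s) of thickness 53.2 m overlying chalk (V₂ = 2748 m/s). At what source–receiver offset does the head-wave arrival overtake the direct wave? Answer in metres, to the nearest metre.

x_cross = 2h·√((V₂+V₁)/(V₂−V₁)).
(V₂+V₁)/(V₂−V₁) = (2748+1105)/(2748−1105) = 2.3451; √ = 1.5314.
x_cross = 2·53.2·1.5314 = 162.94 m.

163 m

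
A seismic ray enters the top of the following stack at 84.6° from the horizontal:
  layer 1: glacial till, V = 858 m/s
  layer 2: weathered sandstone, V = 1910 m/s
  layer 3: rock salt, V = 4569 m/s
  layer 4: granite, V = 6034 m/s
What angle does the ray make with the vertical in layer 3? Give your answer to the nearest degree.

30°

From the normal: θ₁ = 90° − 84.6° = 5.4°.
Snell's law across each interface conserves sin θ / V, so sin θ_3 = V_3·sin θ₁/V₁.
sin θ_3 = 4569 × sin 5.4° / 858 = 0.5011.
θ_3 = 30.08° from the vertical.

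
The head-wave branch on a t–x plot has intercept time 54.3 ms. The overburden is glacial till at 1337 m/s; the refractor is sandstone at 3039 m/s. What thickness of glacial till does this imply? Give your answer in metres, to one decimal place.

40.4 m

θ_c = arcsin(1337/3039) = 26.10°; cos θ_c = 0.8980.
tᵢ = 2h cos θ_c/V₁ ⇒ h = tᵢ·V₁/(2 cos θ_c) = 0.0543·1337/(2·0.8980) = 40.42 m.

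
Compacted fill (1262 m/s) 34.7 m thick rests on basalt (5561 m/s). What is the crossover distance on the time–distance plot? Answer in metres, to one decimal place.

θ_c = arcsin(1262/5561) = 13.12°, so cos θ_c = 0.9739 and tᵢ = 2h cos θ_c/V₁ = 0.0536 s.
At crossover x/V₁ = x/V₂ + tᵢ ⇒ x = tᵢ/(1/V₁ − 1/V₂) = 0.05356/(7.9239e-04 − 1.7982e-04) = 87.43 m.

87.4 m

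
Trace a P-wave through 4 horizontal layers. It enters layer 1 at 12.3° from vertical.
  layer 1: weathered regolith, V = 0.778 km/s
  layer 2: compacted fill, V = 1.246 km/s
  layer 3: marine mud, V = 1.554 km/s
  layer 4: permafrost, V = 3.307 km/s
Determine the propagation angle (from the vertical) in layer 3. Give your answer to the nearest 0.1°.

Ray parameter p = sin 12.3° / 0.778 = 2.7382e-01 s/km.
sin θ_3 = p·V_3 = 2.7382e-01 × 1.554 = 0.4255.
θ_3 = 25.18° from the vertical.

25.2°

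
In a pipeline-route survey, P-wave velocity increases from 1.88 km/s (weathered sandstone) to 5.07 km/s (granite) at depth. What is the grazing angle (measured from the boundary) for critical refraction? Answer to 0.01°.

68.23°

At critical incidence the refracted ray runs along the interface (θ₂ = 90°), so sin θ_c = V₁/V₂.
θ_c = arcsin(1.88/5.07) = arcsin 0.3708 = 21.77°.
Measured from the interface: 90° − 21.77° = 68.23°.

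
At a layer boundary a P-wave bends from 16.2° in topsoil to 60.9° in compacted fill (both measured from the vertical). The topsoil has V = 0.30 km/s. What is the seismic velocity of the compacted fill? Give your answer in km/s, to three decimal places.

sin 16.2° = 0.2790; sin 60.9° = 0.8738.
V₂ = V₁·(sin θ₂/sin θ₁) = 0.30·(0.8738/0.2790) = 0.940 km/s.

0.940 km/s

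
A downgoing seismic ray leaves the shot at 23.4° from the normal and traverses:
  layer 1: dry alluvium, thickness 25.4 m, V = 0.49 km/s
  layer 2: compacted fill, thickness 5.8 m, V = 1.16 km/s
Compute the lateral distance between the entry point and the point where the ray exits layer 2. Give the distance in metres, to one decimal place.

p = sin θ₁/V₁ = sin 23.4°/0.49 = 8.1051e-01 s/km is conserved through the stack.
Layer 1: θ = 23.40°; offset = 25.4·tan 23.40° = 10.992 m.
Layer 2: sin θ = p·1.16 = 0.9402 → θ = 70.08°; offset = 5.8·tan 70.08° = 16.007 m.
Total horizontal offset = 26.999 m.

27.0 m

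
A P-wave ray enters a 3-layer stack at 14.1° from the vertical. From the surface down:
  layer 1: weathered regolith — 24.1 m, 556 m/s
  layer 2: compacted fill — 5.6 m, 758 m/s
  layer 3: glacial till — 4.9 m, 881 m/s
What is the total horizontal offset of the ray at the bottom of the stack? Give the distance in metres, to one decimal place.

10.1 m

Ray parameter p = sin 14.1° / 556 m/s = 4.3816e-04 s/m.
Layer 1: θ = 14.10°; offset = 24.1·tan 14.10° = 6.054 m.
Layer 2: sin θ = p·758 = 0.3321 → θ = 19.40°; offset = 5.6·tan 19.40° = 1.972 m.
Layer 3: sin θ = p·881 = 0.3860 → θ = 22.71°; offset = 4.9·tan 22.71° = 2.050 m.
Summing the layer offsets gives 10.076 m.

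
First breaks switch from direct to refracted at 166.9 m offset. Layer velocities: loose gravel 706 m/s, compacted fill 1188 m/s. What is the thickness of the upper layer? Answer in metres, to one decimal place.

h = (x_cross/2)·√((V₂−V₁)/(V₂+V₁)).
(V₂−V₁)/(V₂+V₁) = (1188−706)/(1188+706) = 0.2545; √ = 0.5045.
h = (166.9/2)·0.5045 = 42.10 m.

42.1 m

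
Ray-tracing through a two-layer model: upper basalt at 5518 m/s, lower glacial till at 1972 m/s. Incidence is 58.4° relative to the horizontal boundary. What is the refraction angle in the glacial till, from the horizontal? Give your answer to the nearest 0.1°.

Angle from the normal: 90° − 58.4° = 31.6°.
sin θ₁/V₁ = sin θ₂/V₂ ⇒ sin θ₂ = 1972·sin 31.6°/5518 = 1972·0.5240/5518 = 0.1873.
θ₂ = sin⁻¹(0.1873) = 10.79° (from vertical).
From the interface: 90° − 10.79° = 79.21°.

79.2°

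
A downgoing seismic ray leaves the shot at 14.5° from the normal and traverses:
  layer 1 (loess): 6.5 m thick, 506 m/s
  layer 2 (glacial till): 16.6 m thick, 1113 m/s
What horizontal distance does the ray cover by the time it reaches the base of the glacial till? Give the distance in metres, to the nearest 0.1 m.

p = sin θ₁/V₁ = sin 14.5°/506 = 4.9482e-04 s/m is conserved through the stack.
Layer 1: θ = 14.50°; offset = 6.5·tan 14.50° = 1.681 m.
Layer 2: sin θ = p·1113 = 0.5507 → θ = 33.42°; offset = 16.6·tan 33.42° = 10.953 m.
Σ offsets = 12.634 m.

12.6 m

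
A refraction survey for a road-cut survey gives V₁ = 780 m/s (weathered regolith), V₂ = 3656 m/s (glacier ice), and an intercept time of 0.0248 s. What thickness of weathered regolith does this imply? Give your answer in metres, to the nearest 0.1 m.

9.9 m

θ_c = arcsin(780/3656) = 12.32°; cos θ_c = 0.9770.
tᵢ = 2h cos θ_c/V₁ ⇒ h = tᵢ·V₁/(2 cos θ_c) = 0.0248·780/(2·0.9770) = 9.90 m.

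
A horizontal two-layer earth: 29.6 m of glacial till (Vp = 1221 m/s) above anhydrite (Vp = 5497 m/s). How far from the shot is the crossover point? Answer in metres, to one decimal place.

74.2 m

θ_c = arcsin(1221/5497) = 12.83°, so cos θ_c = 0.9750 and tᵢ = 2h cos θ_c/V₁ = 0.0473 s.
At crossover x/V₁ = x/V₂ + tᵢ ⇒ x = tᵢ/(1/V₁ − 1/V₂) = 0.04727/(8.1900e-04 − 1.8192e-04) = 74.20 m.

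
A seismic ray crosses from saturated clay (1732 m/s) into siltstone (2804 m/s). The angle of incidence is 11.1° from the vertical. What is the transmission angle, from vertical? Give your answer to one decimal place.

18.2°

sin θ₁/V₁ = sin θ₂/V₂ ⇒ sin θ₂ = 2804·sin 11.1°/1732 = 2804·0.1925/1732 = 0.3117.
θ₂ = sin⁻¹(0.3117) = 18.16° (from vertical).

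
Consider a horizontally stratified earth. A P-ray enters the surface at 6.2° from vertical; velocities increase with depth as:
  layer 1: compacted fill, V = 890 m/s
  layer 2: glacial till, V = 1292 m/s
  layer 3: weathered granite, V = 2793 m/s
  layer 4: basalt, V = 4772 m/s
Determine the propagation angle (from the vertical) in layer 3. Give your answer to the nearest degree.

20°

Snell's law across each interface conserves sin θ / V, so sin θ_3 = V_3·sin θ₁/V₁.
sin θ_3 = 2793 × sin 6.2° / 890 = 0.3389.
θ_3 = arcsin 0.3389 = 19.81°.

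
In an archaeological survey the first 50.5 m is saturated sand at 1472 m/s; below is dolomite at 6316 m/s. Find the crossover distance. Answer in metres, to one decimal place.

128.1 m

θ_c = arcsin(1472/6316) = 13.48°, so cos θ_c = 0.9725 and tᵢ = 2h cos θ_c/V₁ = 0.0667 s.
At crossover x/V₁ = x/V₂ + tᵢ ⇒ x = tᵢ/(1/V₁ − 1/V₂) = 0.06672/(6.7935e-04 − 1.5833e-04) = 128.07 m.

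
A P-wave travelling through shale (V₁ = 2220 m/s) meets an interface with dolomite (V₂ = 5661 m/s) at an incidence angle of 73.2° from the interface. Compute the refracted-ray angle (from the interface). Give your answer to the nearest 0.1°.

42.5°

Angle from the normal: 90° − 73.2° = 16.8°.
Snell's law: sin θ₂ = (V₂/V₁)·sin θ₁ = (5661/2220)·sin 16.8° = 0.7370.
θ₂ = arcsin 0.7370 = 47.48° from the normal.
From the interface: 90° − 47.48° = 42.52°.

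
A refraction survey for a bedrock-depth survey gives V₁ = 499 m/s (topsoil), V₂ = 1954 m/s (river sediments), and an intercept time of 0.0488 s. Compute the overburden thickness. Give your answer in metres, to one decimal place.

12.6 m

θ_c = arcsin(499/1954) = 14.80°; cos θ_c = 0.9668.
tᵢ = 2h cos θ_c/V₁ ⇒ h = tᵢ·V₁/(2 cos θ_c) = 0.0488·499/(2·0.9668) = 12.59 m.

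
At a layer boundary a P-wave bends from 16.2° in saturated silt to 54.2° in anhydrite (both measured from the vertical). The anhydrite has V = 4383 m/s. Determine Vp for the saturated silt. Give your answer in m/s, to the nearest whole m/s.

1508 m/s

Snell's law: sin 16.2°/V₁ = sin 54.2°/V₂.
V₁ = V₂·sin 16.2°/sin 54.2° = 4383 × 0.3440 = 1507.67 m/s.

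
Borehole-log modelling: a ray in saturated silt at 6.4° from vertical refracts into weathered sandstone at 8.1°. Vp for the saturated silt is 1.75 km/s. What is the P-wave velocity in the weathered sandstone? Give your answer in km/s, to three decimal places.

2.212 km/s

Snell's law: sin 6.4°/V₁ = sin 8.1°/V₂.
V₂ = V₁·sin 8.1°/sin 6.4° = 1.75 × 1.2640 = 2.212 km/s.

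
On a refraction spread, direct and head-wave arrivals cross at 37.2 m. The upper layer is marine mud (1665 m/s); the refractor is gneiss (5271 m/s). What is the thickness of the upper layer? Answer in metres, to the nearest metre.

13 m

x_cross = 2h·√((V₂+V₁)/(V₂−V₁)) → h = x_cross / (2·√((V₂+V₁)/(V₂−V₁))).
√((V₂+V₁)/(V₂−V₁)) = √((5271+1665)/(5271−1665)) = 1.3869.
h = 37.2 / (2·1.3869) = 13.41 m.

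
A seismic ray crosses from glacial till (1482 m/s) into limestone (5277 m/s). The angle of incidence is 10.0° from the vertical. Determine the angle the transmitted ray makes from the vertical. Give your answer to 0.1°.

sin θ₁/V₁ = sin θ₂/V₂ ⇒ sin θ₂ = 5277·sin 10.0°/1482 = 5277·0.1736/1482 = 0.6183.
θ₂ = arcsin 0.6183 = 38.19° from the normal.

38.2°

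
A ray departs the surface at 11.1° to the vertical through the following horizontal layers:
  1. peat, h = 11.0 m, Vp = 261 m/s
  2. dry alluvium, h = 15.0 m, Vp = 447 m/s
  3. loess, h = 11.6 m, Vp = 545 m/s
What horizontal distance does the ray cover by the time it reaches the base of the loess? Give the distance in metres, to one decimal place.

Apply Snell's law at each interface; in layer i the horizontal offset is hᵢ·tan θᵢ.
Layer 1: θ = 11.10°; offset = 11.0·tan 11.10° = 2.158 m.
Layer 2: sin θ = 447·sin 11.1°/261 = 0.3297, θ = 19.25°; offset = 15.0·tan 19.25° = 5.239 m.
Layer 3: sin θ = 545·sin 11.1°/261 = 0.4020, θ = 23.70°; offset = 11.6·tan 23.70° = 5.093 m.
Σ offsets = 12.490 m.

12.5 m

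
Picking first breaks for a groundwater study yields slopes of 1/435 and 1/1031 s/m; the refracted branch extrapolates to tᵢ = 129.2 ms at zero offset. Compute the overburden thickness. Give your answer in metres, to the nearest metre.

h = tᵢ·V₁·V₂ / (2·√(V₂²−V₁²)).
√(V₂²−V₁²) = √(1031² − 435²) = 934.7 m/s.
h = 0.1292 s × 435 × 1031 / (2 × 934.7) = 30.99 m.

31 m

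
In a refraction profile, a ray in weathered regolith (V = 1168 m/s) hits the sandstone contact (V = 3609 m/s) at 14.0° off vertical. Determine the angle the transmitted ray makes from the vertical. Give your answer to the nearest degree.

48°

Snell's law: sin θ₂ = (V₂/V₁)·sin θ₁ = (3609/1168)·sin 14.0° = 0.7475.
θ₂ = arcsin 0.7475 = 48.38° from the normal.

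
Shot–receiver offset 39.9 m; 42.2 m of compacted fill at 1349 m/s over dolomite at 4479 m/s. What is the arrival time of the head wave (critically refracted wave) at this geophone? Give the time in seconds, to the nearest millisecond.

0.069 s

t = x/V₂ + 2h·√(V₂²−V₁²)/(V₁V₂).
√(V₂²−V₁²) = √(4479²−1349²) = 4271.0 m/s; delay term = 2·42.2·4271.0/(1349·4479) = 0.05966 s.
t = 39.9/4479 + 0.05966 = 0.06857 s.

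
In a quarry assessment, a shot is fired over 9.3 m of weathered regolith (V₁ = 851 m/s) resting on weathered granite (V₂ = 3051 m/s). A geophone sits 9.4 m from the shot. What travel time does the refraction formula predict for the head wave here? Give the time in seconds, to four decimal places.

0.0241 s

t = x/V₂ + 2h·√(V₂²−V₁²)/(V₁V₂).
√(V₂²−V₁²) = √(3051²−851²) = 2929.9 m/s; delay term = 2·9.3·2929.9/(851·3051) = 0.02099 s.
t = 9.4/3051 + 0.02099 = 0.02407 s.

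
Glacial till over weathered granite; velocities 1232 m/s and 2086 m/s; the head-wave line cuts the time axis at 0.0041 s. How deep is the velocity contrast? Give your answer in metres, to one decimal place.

3.1 m

h = tᵢ·V₁·V₂ / (2·√(V₂²−V₁²)).
√(V₂²−V₁²) = √(2086² − 1232²) = 1683.3 m/s.
h = 0.0041 s × 1232 × 2086 / (2 × 1683.3) = 3.13 m.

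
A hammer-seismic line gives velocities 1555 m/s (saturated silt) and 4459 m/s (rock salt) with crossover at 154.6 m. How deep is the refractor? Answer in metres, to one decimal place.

h = (x_cross/2)·√((V₂−V₁)/(V₂+V₁)).
(V₂−V₁)/(V₂+V₁) = (4459−1555)/(4459+1555) = 0.4829; √ = 0.6949.
h = (154.6/2)·0.6949 = 53.72 m.

53.7 m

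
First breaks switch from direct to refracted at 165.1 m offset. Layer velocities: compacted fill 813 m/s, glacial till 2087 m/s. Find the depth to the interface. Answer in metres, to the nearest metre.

55 m

h = (x_cross/2)·√((V₂−V₁)/(V₂+V₁)).
(V₂−V₁)/(V₂+V₁) = (2087−813)/(2087+813) = 0.4393; √ = 0.6628.
h = (165.1/2)·0.6628 = 54.71 m.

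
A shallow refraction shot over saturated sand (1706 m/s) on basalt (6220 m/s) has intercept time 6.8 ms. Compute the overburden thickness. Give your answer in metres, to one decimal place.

6.0 m

h = tᵢ·V₁·V₂ / (2·√(V₂²−V₁²)).
√(V₂²−V₁²) = √(6220² − 1706²) = 5981.5 m/s.
h = 0.0068 s × 1706 × 6220 / (2 × 5981.5) = 6.03 m.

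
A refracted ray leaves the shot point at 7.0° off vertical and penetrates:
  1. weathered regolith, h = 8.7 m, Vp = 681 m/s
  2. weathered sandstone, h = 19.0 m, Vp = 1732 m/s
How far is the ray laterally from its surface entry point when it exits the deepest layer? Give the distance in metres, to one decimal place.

7.3 m

Ray parameter p = sin 7.0° / 681 m/s = 1.7896e-04 s/m.
Layer 1: θ = 7.00°; offset = 8.7·tan 7.00° = 1.068 m.
Layer 2: sin θ = p·1732 = 0.3100 → θ = 18.06°; offset = 19.0·tan 18.06° = 6.194 m.
Summing the layer offsets gives 7.262 m.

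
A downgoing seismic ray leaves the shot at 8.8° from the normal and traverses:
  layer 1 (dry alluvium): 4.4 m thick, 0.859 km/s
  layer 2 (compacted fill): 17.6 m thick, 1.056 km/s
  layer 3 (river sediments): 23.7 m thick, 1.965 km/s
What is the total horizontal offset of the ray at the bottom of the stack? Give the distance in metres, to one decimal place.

12.9 m

Ray parameter p = sin 8.8° / 0.859 km/s = 1.7810e-01 s/km.
Layer 1: θ = 8.80°; offset = 4.4·tan 8.80° = 0.681 m.
Layer 2: sin θ = p·1.056 = 0.1881 → θ = 10.84°; offset = 17.6·tan 10.84° = 3.370 m.
Layer 3: sin θ = p·1.965 = 0.3500 → θ = 20.48°; offset = 23.7·tan 20.48° = 8.854 m.
Summing the layer offsets gives 12.905 m.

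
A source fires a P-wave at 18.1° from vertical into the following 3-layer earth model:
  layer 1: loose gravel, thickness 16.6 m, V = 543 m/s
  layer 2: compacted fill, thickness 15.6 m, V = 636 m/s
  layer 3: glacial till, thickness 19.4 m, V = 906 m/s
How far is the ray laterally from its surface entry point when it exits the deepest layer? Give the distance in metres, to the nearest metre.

p = sin θ₁/V₁ = sin 18.1°/543 = 5.7215e-04 s/m is conserved through the stack.
Layer 1: θ = 18.10°; offset = 16.6·tan 18.10° = 5.426 m.
Layer 2: sin θ = p·636 = 0.3639 → θ = 21.34°; offset = 15.6·tan 21.34° = 6.094 m.
Layer 3: sin θ = p·906 = 0.5184 → θ = 31.22°; offset = 19.4·tan 31.22° = 11.760 m.
Summing the layer offsets gives 23.280 m.

23 m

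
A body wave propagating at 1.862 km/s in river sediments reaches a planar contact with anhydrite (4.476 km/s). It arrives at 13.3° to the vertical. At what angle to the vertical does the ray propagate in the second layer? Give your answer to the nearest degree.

sin θ₁/V₁ = sin θ₂/V₂ ⇒ sin θ₂ = 4.476·sin 13.3°/1.862 = 4.476·0.2300/1.862 = 0.5530.
θ₂ = sin⁻¹(0.5530) = 33.57° (from vertical).

34°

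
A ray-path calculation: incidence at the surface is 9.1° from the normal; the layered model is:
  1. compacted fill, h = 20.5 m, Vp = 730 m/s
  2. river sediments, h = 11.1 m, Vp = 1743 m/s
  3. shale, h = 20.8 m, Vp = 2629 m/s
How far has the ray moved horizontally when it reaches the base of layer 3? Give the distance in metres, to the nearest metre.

Ray parameter p = sin 9.1° / 730 m/s = 2.1665e-04 s/m.
Layer 1: θ = 9.10°; offset = 20.5·tan 9.10° = 3.284 m.
Layer 2: sin θ = p·1743 = 0.3776 → θ = 22.19°; offset = 11.1·tan 22.19° = 4.527 m.
Layer 3: sin θ = p·2629 = 0.5696 → θ = 34.72°; offset = 20.8·tan 34.72° = 14.414 m.
Σ offsets = 22.225 m.

22 m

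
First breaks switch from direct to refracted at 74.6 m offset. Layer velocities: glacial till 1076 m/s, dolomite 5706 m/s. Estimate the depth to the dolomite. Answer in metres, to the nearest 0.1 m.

x_cross = 2h·√((V₂+V₁)/(V₂−V₁)) → h = x_cross / (2·√((V₂+V₁)/(V₂−V₁))).
√((V₂+V₁)/(V₂−V₁)) = √((5706+1076)/(5706−1076)) = 1.2103.
h = 74.6 / (2·1.2103) = 30.82 m.

30.8 m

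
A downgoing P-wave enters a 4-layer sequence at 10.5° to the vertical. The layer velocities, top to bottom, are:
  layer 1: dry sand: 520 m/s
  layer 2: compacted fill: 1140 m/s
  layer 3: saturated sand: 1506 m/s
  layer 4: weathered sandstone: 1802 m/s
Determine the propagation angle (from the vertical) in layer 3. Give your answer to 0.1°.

Ray parameter p = sin 10.5° / 520 = 3.5045e-04 s/m.
sin θ_3 = p·V_3 = 3.5045e-04 × 1506 = 0.5278.
θ_3 = arcsin 0.5278 = 31.86°.

31.9°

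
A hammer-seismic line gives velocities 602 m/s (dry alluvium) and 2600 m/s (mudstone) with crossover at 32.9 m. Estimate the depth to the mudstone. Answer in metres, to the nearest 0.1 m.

h = (x_cross/2)·√((V₂−V₁)/(V₂+V₁)).
(V₂−V₁)/(V₂+V₁) = (2600−602)/(2600+602) = 0.6240; √ = 0.7899.
h = (32.9/2)·0.7899 = 12.99 m.

13.0 m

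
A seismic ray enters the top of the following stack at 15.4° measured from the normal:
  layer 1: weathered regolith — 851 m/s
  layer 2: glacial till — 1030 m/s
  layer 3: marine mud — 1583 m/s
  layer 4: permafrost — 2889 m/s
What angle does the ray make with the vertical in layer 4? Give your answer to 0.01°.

64.36°

Snell's law across each interface conserves sin θ / V, so sin θ_4 = V_4·sin θ₁/V₁.
sin θ_4 = 2889 × sin 15.4° / 851 = 0.9015.
θ_4 = arcsin 0.9015 = 64.36°.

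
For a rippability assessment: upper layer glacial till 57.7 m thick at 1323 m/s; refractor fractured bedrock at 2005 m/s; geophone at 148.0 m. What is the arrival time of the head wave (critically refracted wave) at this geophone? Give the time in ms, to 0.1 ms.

θ_c = arcsin(V₁/V₂) = arcsin(1323/2005) = 41.29°, cos θ_c = 0.7514.
Intercept time tᵢ = 2h cos θ_c / V₁ = 2·57.7·0.7514/1323 = 0.06554 s.
t = x/V₂ + tᵢ = 148.0/2005 + 0.06554 = 0.13936 s.

139.4 ms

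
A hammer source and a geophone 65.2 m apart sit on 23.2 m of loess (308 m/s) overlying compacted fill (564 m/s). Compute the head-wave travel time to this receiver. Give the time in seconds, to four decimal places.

0.2418 s

t = x/V₂ + 2h·√(V₂²−V₁²)/(V₁V₂).
√(V₂²−V₁²) = √(564²−308²) = 472.5 m/s; delay term = 2·23.2·472.5/(308·564) = 0.12620 s.
t = 65.2/564 + 0.12620 = 0.24180 s.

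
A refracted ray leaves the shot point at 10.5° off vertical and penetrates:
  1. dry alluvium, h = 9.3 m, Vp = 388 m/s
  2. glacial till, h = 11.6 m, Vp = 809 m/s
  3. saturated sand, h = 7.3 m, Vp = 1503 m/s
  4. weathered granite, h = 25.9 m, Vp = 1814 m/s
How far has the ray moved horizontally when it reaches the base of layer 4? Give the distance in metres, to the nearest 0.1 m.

55.9 m

Apply Snell's law at each interface; in layer i the horizontal offset is hᵢ·tan θᵢ.
Layer 1: θ = 10.50°; offset = 9.3·tan 10.50° = 1.724 m.
Layer 2: sin θ = 809·sin 10.5°/388 = 0.3800, θ = 22.33°; offset = 11.6·tan 22.33° = 4.765 m.
Layer 3: sin θ = 1503·sin 10.5°/388 = 0.7059, θ = 44.90°; offset = 7.3·tan 44.90° = 7.276 m.
Layer 4: sin θ = 1814·sin 10.5°/388 = 0.8520, θ = 58.43°; offset = 25.9·tan 58.43° = 42.149 m.
Σ offsets = 55.913 m.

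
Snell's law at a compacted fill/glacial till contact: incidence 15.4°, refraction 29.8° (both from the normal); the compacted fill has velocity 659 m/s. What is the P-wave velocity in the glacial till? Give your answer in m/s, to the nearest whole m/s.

1233 m/s

Snell's law: sin 15.4°/V₁ = sin 29.8°/V₂.
V₂ = V₁·sin 29.8°/sin 15.4° = 659 × 1.8714 = 1233.28 m/s.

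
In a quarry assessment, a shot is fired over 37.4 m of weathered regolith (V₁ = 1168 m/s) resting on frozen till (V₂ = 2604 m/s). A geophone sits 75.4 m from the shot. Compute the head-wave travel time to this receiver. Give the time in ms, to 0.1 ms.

t = x/V₂ + 2h·√(V₂²−V₁²)/(V₁V₂).
√(V₂²−V₁²) = √(2604²−1168²) = 2327.4 m/s; delay term = 2·37.4·2327.4/(1168·2604) = 0.05724 s.
t = 75.4/2604 + 0.05724 = 0.08619 s.

86.2 ms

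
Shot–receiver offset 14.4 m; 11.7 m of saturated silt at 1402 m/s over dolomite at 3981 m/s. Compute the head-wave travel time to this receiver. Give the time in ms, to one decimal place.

θ_c = arcsin(V₁/V₂) = arcsin(1402/3981) = 20.62°, cos θ_c = 0.9359.
Intercept time tᵢ = 2h cos θ_c / V₁ = 2·11.7·0.9359/1402 = 0.01562 s.
t = x/V₂ + tᵢ = 14.4/3981 + 0.01562 = 0.01924 s.

19.2 ms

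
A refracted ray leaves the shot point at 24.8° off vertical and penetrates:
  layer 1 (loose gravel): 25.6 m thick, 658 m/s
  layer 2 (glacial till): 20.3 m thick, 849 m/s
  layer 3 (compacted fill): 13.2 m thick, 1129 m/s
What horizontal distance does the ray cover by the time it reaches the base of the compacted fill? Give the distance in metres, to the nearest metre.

39 m

Apply Snell's law at each interface; in layer i the horizontal offset is hᵢ·tan θᵢ.
Layer 1: θ = 24.80°; offset = 25.6·tan 24.80° = 11.829 m.
Layer 2: sin θ = 849·sin 24.8°/658 = 0.5412, θ = 32.77°; offset = 20.3·tan 32.77° = 13.065 m.
Layer 3: sin θ = 1129·sin 24.8°/658 = 0.7197, θ = 46.03°; offset = 13.2·tan 46.03° = 13.683 m.
Summing the layer offsets gives 38.577 m.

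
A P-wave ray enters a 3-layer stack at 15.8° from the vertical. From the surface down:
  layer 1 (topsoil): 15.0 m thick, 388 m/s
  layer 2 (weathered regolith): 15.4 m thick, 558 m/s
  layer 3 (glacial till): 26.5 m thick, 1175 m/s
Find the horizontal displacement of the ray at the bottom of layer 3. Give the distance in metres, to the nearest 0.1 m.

49.4 m

Apply Snell's law at each interface; in layer i the horizontal offset is hᵢ·tan θᵢ.
Layer 1: θ = 15.80°; offset = 15.0·tan 15.80° = 4.245 m.
Layer 2: sin θ = 558·sin 15.8°/388 = 0.3916, θ = 23.05°; offset = 15.4·tan 23.05° = 6.554 m.
Layer 3: sin θ = 1175·sin 15.8°/388 = 0.8246, θ = 55.54°; offset = 26.5·tan 55.54° = 38.621 m.
Σ offsets = 49.419 m.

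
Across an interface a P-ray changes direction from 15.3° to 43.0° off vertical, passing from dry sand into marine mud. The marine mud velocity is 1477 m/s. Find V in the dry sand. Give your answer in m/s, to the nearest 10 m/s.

sin 15.3° = 0.2639; sin 43.0° = 0.6820.
V₁ = V₂·(sin θ₁/sin θ₂) = 1477·(0.2639/0.6820) = 571.47 m/s.

570 m/s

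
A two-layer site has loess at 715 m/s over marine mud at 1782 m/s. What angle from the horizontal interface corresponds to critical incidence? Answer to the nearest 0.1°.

66.3°

Critical incidence: sin θ_c = V₁/V₂ = 715/1782 = 0.4012.
θ_c = arcsin 0.4012 = 23.66°.
Measured from the interface: 90° − 23.66° = 66.34°.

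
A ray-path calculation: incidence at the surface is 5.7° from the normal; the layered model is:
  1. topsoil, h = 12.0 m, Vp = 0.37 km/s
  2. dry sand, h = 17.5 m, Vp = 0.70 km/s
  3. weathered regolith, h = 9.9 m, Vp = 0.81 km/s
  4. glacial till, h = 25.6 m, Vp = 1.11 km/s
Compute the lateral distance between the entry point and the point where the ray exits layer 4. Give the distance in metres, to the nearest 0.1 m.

14.7 m

Ray parameter p = sin 5.7° / 0.37 km/s = 2.6843e-01 s/km.
Layer 1: θ = 5.70°; offset = 12.0·tan 5.70° = 1.198 m.
Layer 2: sin θ = p·0.70 = 0.1879 → θ = 10.83°; offset = 17.5·tan 10.83° = 3.348 m.
Layer 3: sin θ = p·0.81 = 0.2174 → θ = 12.56°; offset = 9.9·tan 12.56° = 2.205 m.
Layer 4: sin θ = p·1.11 = 0.2980 → θ = 17.34°; offset = 25.6·tan 17.34° = 7.991 m.
Σ offsets = 14.742 m.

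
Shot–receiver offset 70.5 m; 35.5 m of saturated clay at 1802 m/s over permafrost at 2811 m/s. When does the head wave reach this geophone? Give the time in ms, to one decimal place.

55.3 ms

t = x/V₂ + 2h·√(V₂²−V₁²)/(V₁V₂).
√(V₂²−V₁²) = √(2811²−1802²) = 2157.4 m/s; delay term = 2·35.5·2157.4/(1802·2811) = 0.03024 s.
t = 70.5/2811 + 0.03024 = 0.05532 s.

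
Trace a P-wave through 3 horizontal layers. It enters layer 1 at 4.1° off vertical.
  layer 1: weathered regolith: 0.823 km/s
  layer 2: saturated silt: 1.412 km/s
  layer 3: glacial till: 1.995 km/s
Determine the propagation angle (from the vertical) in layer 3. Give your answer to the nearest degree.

10°

Ray parameter p = sin 4.1° / 0.823 = 8.6874e-02 s/km.
sin θ_3 = p·V_3 = 8.6874e-02 × 1.995 = 0.1733.
θ_3 = arcsin 0.1733 = 9.98°.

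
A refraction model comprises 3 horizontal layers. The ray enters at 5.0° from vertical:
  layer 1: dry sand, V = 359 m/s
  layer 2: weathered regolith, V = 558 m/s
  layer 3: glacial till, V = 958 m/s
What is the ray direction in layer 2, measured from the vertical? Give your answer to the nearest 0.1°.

Ray parameter p = sin 5.0° / 359 = 2.4277e-04 s/m.
sin θ_2 = p·V_2 = 2.4277e-04 × 558 = 0.1355.
θ_2 = 7.79° from the vertical.

7.8°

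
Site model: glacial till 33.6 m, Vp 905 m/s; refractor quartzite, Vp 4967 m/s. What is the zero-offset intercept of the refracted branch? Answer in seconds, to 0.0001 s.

0.0730 s

θ_c = arcsin(V₁/V₂) = arcsin(905/4967) = 10.50°; cos θ_c = 0.9833.
tᵢ = 2h·cos θ_c / V₁ = 2·33.6·0.9833 / 905 = 0.07301 s.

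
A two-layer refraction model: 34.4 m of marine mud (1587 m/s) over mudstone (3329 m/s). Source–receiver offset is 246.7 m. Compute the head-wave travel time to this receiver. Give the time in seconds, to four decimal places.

0.1122 s

t = x/V₂ + 2h·√(V₂²−V₁²)/(V₁V₂).
√(V₂²−V₁²) = √(3329²−1587²) = 2926.4 m/s; delay term = 2·34.4·2926.4/(1587·3329) = 0.03811 s.
t = 246.7/3329 + 0.03811 = 0.11222 s.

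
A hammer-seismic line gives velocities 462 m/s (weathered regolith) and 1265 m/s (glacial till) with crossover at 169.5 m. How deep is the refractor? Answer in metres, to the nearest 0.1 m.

57.8 m

h = (x_cross/2)·√((V₂−V₁)/(V₂+V₁)).
(V₂−V₁)/(V₂+V₁) = (1265−462)/(1265+462) = 0.4650; √ = 0.6819.
h = (169.5/2)·0.6819 = 57.79 m.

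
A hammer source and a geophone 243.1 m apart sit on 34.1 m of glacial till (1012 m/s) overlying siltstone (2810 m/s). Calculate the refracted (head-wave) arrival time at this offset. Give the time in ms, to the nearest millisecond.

t = x/V₂ + 2h·√(V₂²−V₁²)/(V₁V₂).
√(V₂²−V₁²) = √(2810²−1012²) = 2621.4 m/s; delay term = 2·34.1·2621.4/(1012·2810) = 0.06287 s.
t = 243.1/2810 + 0.06287 = 0.14938 s.

149 ms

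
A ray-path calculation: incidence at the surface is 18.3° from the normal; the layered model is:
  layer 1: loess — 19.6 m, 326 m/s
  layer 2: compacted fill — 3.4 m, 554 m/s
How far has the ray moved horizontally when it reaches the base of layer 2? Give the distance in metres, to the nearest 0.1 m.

8.6 m

p = sin θ₁/V₁ = sin 18.3°/326 = 9.6317e-04 s/m is conserved through the stack.
Layer 1: θ = 18.30°; offset = 19.6·tan 18.30° = 6.482 m.
Layer 2: sin θ = p·554 = 0.5336 → θ = 32.25°; offset = 3.4·tan 32.25° = 2.145 m.
Σ offsets = 8.627 m.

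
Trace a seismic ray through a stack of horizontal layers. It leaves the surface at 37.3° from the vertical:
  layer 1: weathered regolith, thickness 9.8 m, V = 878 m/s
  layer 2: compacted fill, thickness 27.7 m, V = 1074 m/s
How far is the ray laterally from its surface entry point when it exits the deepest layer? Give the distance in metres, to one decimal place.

38.1 m

Ray parameter p = sin 37.3° / 878 m/s = 6.9019e-04 s/m.
Layer 1: θ = 37.30°; offset = 9.8·tan 37.30° = 7.466 m.
Layer 2: sin θ = p·1074 = 0.7413 → θ = 47.84°; offset = 27.7·tan 47.84° = 30.591 m.
Summing the layer offsets gives 38.057 m.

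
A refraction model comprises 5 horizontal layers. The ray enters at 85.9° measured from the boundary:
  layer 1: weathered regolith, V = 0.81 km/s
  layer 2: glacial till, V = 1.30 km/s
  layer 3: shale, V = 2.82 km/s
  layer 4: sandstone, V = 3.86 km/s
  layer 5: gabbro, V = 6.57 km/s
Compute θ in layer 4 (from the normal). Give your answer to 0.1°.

19.9°

From the normal: θ₁ = 90° − 85.9° = 4.1°.
Ray parameter p = sin 4.1° / 0.81 = 8.8268e-02 s/km.
sin θ_4 = p·V_4 = 8.8268e-02 × 3.86 = 0.3407.
θ_4 = 19.92° from the vertical.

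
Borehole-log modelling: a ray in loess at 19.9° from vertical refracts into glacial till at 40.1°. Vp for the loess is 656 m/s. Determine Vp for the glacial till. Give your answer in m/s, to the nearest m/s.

1241 m/s

sin 19.9° = 0.3404; sin 40.1° = 0.6441.
V₂ = V₁·(sin θ₂/sin θ₁) = 656·(0.6441/0.3404) = 1241.39 m/s.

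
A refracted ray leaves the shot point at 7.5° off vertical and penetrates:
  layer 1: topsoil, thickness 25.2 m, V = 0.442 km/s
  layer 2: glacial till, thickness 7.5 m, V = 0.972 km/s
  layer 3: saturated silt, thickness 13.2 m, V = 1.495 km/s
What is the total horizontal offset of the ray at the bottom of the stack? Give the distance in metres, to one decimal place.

12.1 m

p = sin θ₁/V₁ = sin 7.5°/0.442 = 2.9531e-01 s/km is conserved through the stack.
Layer 1: θ = 7.50°; offset = 25.2·tan 7.50° = 3.318 m.
Layer 2: sin θ = p·0.972 = 0.2870 → θ = 16.68°; offset = 7.5·tan 16.68° = 2.247 m.
Layer 3: sin θ = p·1.495 = 0.4415 → θ = 26.20°; offset = 13.2·tan 26.20° = 6.495 m.
Summing the layer offsets gives 12.060 m.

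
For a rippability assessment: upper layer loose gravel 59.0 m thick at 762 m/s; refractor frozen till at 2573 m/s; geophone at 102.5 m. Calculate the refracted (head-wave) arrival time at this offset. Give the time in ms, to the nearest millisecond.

t = x/V₂ + 2h·√(V₂²−V₁²)/(V₁V₂).
√(V₂²−V₁²) = √(2573²−762²) = 2457.6 m/s; delay term = 2·59.0·2457.6/(762·2573) = 0.14791 s.
t = 102.5/2573 + 0.14791 = 0.18775 s.

188 ms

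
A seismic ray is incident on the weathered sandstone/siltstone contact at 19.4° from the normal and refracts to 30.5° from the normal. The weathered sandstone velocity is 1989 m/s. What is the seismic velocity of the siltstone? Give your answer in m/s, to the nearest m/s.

3039 m/s

sin 19.4° = 0.3322; sin 30.5° = 0.5075.
V₂ = V₁·(sin θ₂/sin θ₁) = 1989·(0.5075/0.3322) = 3039.17 m/s.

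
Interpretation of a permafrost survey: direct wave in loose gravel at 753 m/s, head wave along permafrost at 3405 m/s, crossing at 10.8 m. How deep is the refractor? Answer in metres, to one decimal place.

x_cross = 2h·√((V₂+V₁)/(V₂−V₁)) → h = x_cross / (2·√((V₂+V₁)/(V₂−V₁))).
√((V₂+V₁)/(V₂−V₁)) = √((3405+753)/(3405−753)) = 1.2521.
h = 10.8 / (2·1.2521) = 4.31 m.

4.3 m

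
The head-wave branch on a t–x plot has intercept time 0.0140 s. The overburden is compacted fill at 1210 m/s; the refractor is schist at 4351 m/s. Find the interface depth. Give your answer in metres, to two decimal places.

8.82 m

h = tᵢ·V₁·V₂ / (2·√(V₂²−V₁²)).
√(V₂²−V₁²) = √(4351² − 1210²) = 4179.4 m/s.
h = 0.014 s × 1210 × 4351 / (2 × 4179.4) = 8.82 m.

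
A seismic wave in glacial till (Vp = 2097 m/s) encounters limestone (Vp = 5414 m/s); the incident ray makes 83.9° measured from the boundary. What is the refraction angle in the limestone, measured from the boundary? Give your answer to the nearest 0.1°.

Angle from the normal: 90° − 83.9° = 6.1°.
Snell's law: sin θ₂ = (V₂/V₁)·sin θ₁ = (5414/2097)·sin 6.1° = 0.2744.
θ₂ = sin⁻¹(0.2744) = 15.92° (from vertical).
From the interface: 90° − 15.92° = 74.08°.

74.1°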